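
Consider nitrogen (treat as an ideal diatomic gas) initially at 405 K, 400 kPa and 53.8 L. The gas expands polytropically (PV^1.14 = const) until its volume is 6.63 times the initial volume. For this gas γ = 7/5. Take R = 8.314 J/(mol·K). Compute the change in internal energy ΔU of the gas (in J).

-12500 J

n = P₁V₁/(RT₁) = 400×53.8/(8.314×405) = 6.39 mol.
Polytropic n=1.14: T₂ = T₁(V₁/V₂)^(n−1) = 405×(0.151)^0.14 = 311 K; P₂ = P₁(V₁/V₂)^n = 46.3 kPa.
For an ideal gas ΔU = nCvΔT with Cv = (5/2)R = 20.8 J/(mol·K).
ΔU = 6.39×20.8×(311−405) = -12500 J.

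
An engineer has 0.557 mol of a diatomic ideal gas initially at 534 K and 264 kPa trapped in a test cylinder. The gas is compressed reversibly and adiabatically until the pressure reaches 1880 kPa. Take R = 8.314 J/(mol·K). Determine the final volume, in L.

2.30 L

V₁ = nRT₁/P₁ = 0.557×8.314×534/264 = 9.37 L.
Adiabatic: T₂/T₁ = (P₂/P₁)^((γ−1)/γ) ⇒ T₂ = 534×(7.12)^0.286 = 936 K; V₂ = 2.30 L.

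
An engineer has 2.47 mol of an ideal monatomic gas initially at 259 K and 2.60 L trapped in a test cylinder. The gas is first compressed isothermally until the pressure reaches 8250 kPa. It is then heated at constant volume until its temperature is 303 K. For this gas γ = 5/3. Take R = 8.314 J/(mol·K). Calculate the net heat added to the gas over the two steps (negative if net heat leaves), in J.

P₁ = nRT₁/V₁ = 2.47×8.314×259/2.60 = 2050 kPa.
Step 1 — Isothermal: T stays 259 K; PV = const ⇒ V₂ = 0.645 L, P₂ = 8250 kPa.
ΔU = 0 (ideal gas, T constant).
W = nRT ln(V₂/V₁) = 2.47×8.314×259×ln(0.248) = -7420 J.
Q = ΔU + W = -7420 J.
State after step 1: P = 8250 kPa, V = 0.645 L, T = 259 K.
Step 2 — Isochoric: V stays 0.645 L; P/T = const ⇒ T₂ = 303 K, P₂ = 9650 kPa.
W = 0 (no volume change).
ΔU = nCvΔT = 2.47×12.5×(303−259) = 1360 J.
Q = ΔU = 1360 J.
Net over both steps: W = -7420 J, Q = -6060 J, ΔU = 1360 J.

-6060 J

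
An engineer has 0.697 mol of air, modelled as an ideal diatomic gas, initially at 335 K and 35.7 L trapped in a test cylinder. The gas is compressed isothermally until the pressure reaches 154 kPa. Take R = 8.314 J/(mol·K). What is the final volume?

12.6 L

P₁ = nRT₁/V₁ = 0.697×8.314×335/35.7 = 54.4 kPa.
Isothermal: T stays 335 K; PV = const ⇒ V₂ = 12.6 L, P₂ = 154 kPa.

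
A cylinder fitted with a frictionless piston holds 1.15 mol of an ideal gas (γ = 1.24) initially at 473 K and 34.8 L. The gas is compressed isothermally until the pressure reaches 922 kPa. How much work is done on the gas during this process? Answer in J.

P₁ = nRT₁/V₁ = 1.15×8.314×473/34.8 = 130 kPa.
Isothermal: T stays 473 K; PV = const ⇒ V₂ = 4.90 L, P₂ = 922 kPa.
W = nRT ln(V₂/V₁) = 1.15×8.314×473×ln(0.141) = -8860 J.
Work done on the gas = −W_by = 8860 J.

8860 J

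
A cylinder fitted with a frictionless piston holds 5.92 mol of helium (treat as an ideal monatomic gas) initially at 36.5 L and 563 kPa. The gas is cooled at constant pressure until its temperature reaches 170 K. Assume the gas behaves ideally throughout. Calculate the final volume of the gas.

14.9 L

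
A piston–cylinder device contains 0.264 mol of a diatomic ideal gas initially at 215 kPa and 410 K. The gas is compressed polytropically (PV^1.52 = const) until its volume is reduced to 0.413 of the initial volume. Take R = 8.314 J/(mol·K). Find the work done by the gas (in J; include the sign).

-1010 J

V₁ = nRT₁/P₁ = 0.264×8.314×410/215 = 4.19 L.
Polytropic n=1.52: T₂ = T₁(V₁/V₂)^(n−1) = 410×(2.42)^0.52 = 649 K; P₂ = P₁(V₁/V₂)^n = 825 kPa.
W = (P₁V₁−P₂V₂)/(n−1) = (215×4.19−825×1.73)/0.52 = -1010 J.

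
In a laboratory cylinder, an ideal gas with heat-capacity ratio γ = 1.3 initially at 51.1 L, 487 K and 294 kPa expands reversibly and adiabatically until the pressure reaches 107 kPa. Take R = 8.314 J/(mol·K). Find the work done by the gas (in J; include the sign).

10400 J

n = P₁V₁/(RT₁) = 294×51.1/(8.314×487) = 3.71 mol.
Adiabatic: T₂/T₁ = (P₂/P₁)^((γ−1)/γ) ⇒ T₂ = 487×(0.364)^0.231 = 386 K; V₂ = 111 L.
ΔU = nCvΔT = 3.71×27.7×(386−487) = -10400 J.
Q = 0 for an adiabatic process, so W = −ΔU = 10400 J.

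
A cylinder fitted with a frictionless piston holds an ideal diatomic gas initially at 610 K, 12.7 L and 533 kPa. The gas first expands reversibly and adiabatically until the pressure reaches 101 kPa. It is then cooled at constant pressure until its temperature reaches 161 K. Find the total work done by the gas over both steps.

n = P₁V₁/(RT₁) = 533×12.7/(8.314×610) = 1.33 mol.
Step 1 — Adiabatic: T₂/T₁ = (P₂/P₁)^((γ−1)/γ) ⇒ T₂ = 610×(0.189)^0.286 = 379 K; V₂ = 41.7 L.
ΔU = nCvΔT = 1.33×20.8×(379−610) = -6400 J.
Q = 0 for an adiabatic process, so W = −ΔU = 6400 J.
State after step 1: P = 101 kPa, V = 41.7 L, T = 379 K.
Step 2 — Isobaric: P stays 101 kPa; V/T = const ⇒ T₂ = 161 K, V₂ = 17.7 L.
W = PΔV = 101×(17.7−41.7) kPa·L = -2420 J.
ΔU = nCvΔT = 1.33×20.8×(161−379) = -6050 J.
Q = ΔU + W = nCpΔT = -8480 J.
Net over both steps: W = 3980 J, Q = -8480 J, ΔU = -12500 J.

3980 J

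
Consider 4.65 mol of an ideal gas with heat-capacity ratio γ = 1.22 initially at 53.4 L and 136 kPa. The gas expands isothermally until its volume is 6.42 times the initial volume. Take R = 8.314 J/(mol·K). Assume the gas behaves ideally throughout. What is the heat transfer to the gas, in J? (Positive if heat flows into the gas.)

T₁ = P₁V₁/(nR) = 136×53.4/(4.65×8.314) = 188 K.
Isothermal: T stays 188 K; PV = const ⇒ V₂ = 343 L, P₂ = 21.2 kPa.
ΔU = 0 (ideal gas, T constant).
W = nRT ln(V₂/V₁) = 4.65×8.314×188×ln(6.42) = 13500 J.
Q = ΔU + W = 13500 J.

13500 J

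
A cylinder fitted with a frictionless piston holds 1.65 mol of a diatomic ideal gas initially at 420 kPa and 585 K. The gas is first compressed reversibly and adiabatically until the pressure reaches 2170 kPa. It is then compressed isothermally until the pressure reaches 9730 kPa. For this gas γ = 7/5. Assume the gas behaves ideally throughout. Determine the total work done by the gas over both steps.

-31300 J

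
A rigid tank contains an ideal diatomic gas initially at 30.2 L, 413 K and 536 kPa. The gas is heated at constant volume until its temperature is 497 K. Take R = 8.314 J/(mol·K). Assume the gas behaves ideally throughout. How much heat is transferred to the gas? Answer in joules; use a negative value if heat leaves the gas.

n = P₁V₁/(RT₁) = 536×30.2/(8.314×413) = 4.71 mol.
Isochoric: V stays 30.2 L; P/T = const ⇒ T₂ = 497 K, P₂ = 645 kPa.
W = 0 (no volume change).
ΔU = nCvΔT = 4.71×20.8×(497−413) = 8230 J.
Q = ΔU = 8230 J.

8230 J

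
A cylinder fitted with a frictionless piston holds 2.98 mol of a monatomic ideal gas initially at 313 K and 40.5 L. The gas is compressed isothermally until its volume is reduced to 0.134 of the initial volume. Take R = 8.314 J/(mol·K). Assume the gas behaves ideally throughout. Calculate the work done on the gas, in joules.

P₁ = nRT₁/V₁ = 2.98×8.314×313/40.5 = 191 kPa.
Isothermal: T stays 313 K; PV = const ⇒ V₂ = 5.43 L, P₂ = 1430 kPa.
W = nRT ln(V₂/V₁) = 2.98×8.314×313×ln(0.134) = -15600 J.
Work done on the gas = −W_by = 15600 J.

15600 J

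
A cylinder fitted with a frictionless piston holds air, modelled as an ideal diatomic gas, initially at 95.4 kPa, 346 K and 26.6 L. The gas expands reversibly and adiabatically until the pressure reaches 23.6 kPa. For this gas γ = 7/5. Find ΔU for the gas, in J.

-2090 J

n = P₁V₁/(RT₁) = 95.4×26.6/(8.314×346) = 0.882 mol.
Adiabatic: T₂/T₁ = (P₂/P₁)^((γ−1)/γ) ⇒ T₂ = 346×(0.247)^0.286 = 232 K; V₂ = 72.1 L.
For an ideal gas ΔU = nCvΔT with Cv = (5/2)R = 20.8 J/(mol·K).
ΔU = 0.882×20.8×(232−346) = -2090 J.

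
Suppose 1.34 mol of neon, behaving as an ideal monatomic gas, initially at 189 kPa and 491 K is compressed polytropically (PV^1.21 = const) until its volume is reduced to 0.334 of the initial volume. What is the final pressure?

712 kPa

V₁ = nRT₁/P₁ = 1.34×8.314×491/189 = 28.9 L.
Polytropic n=1.21: T₂ = T₁(V₁/V₂)^(n−1) = 491×(2.99)^0.21 = 618 K; P₂ = P₁(V₁/V₂)^n = 712 kPa.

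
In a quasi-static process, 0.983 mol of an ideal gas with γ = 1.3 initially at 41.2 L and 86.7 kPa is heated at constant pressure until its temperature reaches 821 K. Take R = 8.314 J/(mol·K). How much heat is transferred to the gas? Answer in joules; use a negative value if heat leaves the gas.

T₁ = P₁V₁/(nR) = 86.7×41.2/(0.983×8.314) = 437 K.
Isobaric: P stays 86.7 kPa; V/T = const ⇒ T₂ = 821 K, V₂ = 77.4 L.
W = PΔV = 86.7×(77.4−41.2) kPa·L = 3140 J.
ΔU = nCvΔT = 0.983×27.7×(821−437) = 10500 J.
Q = ΔU + W = nCpΔT = 13600 J.

13600 J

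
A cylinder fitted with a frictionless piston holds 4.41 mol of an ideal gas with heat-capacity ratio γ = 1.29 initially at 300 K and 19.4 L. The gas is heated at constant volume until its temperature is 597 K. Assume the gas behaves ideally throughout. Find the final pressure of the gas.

1130 kPa

P₁ = nRT₁/V₁ = 4.41×8.314×300/19.4 = 567 kPa.
Isochoric: V stays 19.4 L; P/T = const ⇒ T₂ = 597 K, P₂ = 1130 kPa.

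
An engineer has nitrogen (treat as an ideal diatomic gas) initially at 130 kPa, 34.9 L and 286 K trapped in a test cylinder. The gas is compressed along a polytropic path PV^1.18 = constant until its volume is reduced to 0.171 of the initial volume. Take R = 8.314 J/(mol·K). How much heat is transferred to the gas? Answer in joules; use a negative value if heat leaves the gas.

-5190 J

n = P₁V₁/(RT₁) = 130×34.9/(8.314×286) = 1.91 mol.
Polytropic n=1.18: T₂ = T₁(V₁/V₂)^(n−1) = 286×(5.85)^0.18 = 393 K; P₂ = P₁(V₁/V₂)^n = 1040 kPa.
W = (P₁V₁−P₂V₂)/(n−1) = (130×34.9−1040×5.97)/0.18 = -9430 J.
ΔU = nCvΔT = 1.91×20.8×(393−286) = 4240 J.
Q = ΔU + W = -5190 J.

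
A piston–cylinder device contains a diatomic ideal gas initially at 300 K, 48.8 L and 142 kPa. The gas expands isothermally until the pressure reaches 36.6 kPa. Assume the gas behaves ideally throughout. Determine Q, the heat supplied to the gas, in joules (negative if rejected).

n = P₁V₁/(RT₁) = 142×48.8/(8.314×300) = 2.78 mol.
Isothermal: T stays 300 K; PV = const ⇒ V₂ = 189 L, P₂ = 36.6 kPa.
ΔU = 0 (ideal gas, T constant).
W = nRT ln(V₂/V₁) = 2.78×8.314×300×ln(3.88) = 9400 J.
Q = ΔU + W = 9400 J.

9400 J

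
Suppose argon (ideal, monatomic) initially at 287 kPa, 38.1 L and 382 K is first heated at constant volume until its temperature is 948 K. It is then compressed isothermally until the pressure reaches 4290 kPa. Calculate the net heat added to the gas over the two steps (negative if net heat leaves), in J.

-24400 J

n = P₁V₁/(RT₁) = 287×38.1/(8.314×382) = 3.44 mol.
Step 1 — Isochoric: V stays 38.1 L; P/T = const ⇒ T₂ = 948 K, P₂ = 712 kPa.
W = 0 (no volume change).
ΔU = nCvΔT = 3.44×12.5×(948−382) = 24300 J.
Q = ΔU = 24300 J.
State after step 1: P = 712 kPa, V = 38.1 L, T = 948 K.
Step 2 — Isothermal: T stays 948 K; PV = const ⇒ V₂ = 6.33 L, P₂ = 4290 kPa.
ΔU = 0 (ideal gas, T constant).
W = nRT ln(V₂/V₁) = 3.44×8.314×948×ln(0.166) = -48700 J.
Q = ΔU + W = -48700 J.
Net over both steps: W = -48700 J, Q = -24400 J, ΔU = 24300 J.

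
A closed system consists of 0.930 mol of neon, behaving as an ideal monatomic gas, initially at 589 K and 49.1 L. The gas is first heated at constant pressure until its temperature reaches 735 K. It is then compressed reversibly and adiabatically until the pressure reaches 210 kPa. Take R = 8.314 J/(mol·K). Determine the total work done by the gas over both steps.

-2170 J

P₁ = nRT₁/V₁ = 0.930×8.314×589/49.1 = 92.8 kPa.
Step 1 — Isobaric: P stays 92.8 kPa; V/T = const ⇒ T₂ = 735 K, V₂ = 61.3 L.
W = PΔV = 92.8×(61.3−49.1) kPa·L = 1130 J.
ΔU = nCvΔT = 0.930×12.5×(735−589) = 1690 J.
Q = ΔU + W = nCpΔT = 2820 J.
State after step 1: P = 92.8 kPa, V = 61.3 L, T = 735 K.
Step 2 — Adiabatic: T₂/T₁ = (P₂/P₁)^((γ−1)/γ) ⇒ T₂ = 735×(2.26)^0.400 = 1020 K; V₂ = 37.5 L.
ΔU = nCvΔT = 0.930×12.5×(1020−735) = 3300 J.
Q = 0 for an adiabatic process, so W = −ΔU = -3300 J.
Net over both steps: W = -2170 J, Q = 2820 J, ΔU = 4990 J.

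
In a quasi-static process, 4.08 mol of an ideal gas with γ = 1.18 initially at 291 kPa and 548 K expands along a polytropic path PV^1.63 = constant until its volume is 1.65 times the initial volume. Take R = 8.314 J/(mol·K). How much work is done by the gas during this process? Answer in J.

7980 J

V₁ = nRT₁/P₁ = 4.08×8.314×548/291 = 63.9 L.
Polytropic n=1.63: T₂ = T₁(V₁/V₂)^(n−1) = 548×(0.606)^0.63 = 400 K; P₂ = P₁(V₁/V₂)^n = 129 kPa.
W = (P₁V₁−P₂V₂)/(n−1) = (291×63.9−129×105)/0.63 = 7980 J.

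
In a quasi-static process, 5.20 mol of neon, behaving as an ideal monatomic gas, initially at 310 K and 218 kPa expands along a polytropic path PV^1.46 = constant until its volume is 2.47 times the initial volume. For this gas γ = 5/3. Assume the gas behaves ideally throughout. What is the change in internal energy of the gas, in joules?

V₁ = nRT₁/P₁ = 5.20×8.314×310/218 = 61.5 L.
Polytropic n=1.46: T₂ = T₁(V₁/V₂)^(n−1) = 310×(0.405)^0.46 = 205 K; P₂ = P₁(V₁/V₂)^n = 58.2 kPa.
For an ideal gas ΔU = nCvΔT with Cv = (3/2)R = 12.5 J/(mol·K).
ΔU = 5.20×12.5×(205−310) = -6840 J.

-6840 J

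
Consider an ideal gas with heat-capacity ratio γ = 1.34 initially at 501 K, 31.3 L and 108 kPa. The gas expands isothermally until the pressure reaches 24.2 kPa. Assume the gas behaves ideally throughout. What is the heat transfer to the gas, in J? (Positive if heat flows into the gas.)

5060 J

n = P₁V₁/(RT₁) = 108×31.3/(8.314×501) = 0.812 mol.
Isothermal: T stays 501 K; PV = const ⇒ V₂ = 140 L, P₂ = 24.2 kPa.
ΔU = 0 (ideal gas, T constant).
W = nRT ln(V₂/V₁) = 0.812×8.314×501×ln(4.46) = 5060 J.
Q = ΔU + W = 5060 J.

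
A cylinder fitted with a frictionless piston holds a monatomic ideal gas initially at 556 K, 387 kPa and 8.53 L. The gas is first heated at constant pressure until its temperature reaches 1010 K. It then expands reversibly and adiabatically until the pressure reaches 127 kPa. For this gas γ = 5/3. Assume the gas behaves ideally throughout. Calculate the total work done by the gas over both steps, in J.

5930 J

n = P₁V₁/(RT₁) = 387×8.53/(8.314×556) = 0.714 mol.
Step 1 — Isobaric: P stays 387 kPa; V/T = const ⇒ T₂ = 1010 K, V₂ = 15.5 L.
W = PΔV = 387×(15.5−8.53) kPa·L = 2700 J.
ΔU = nCvΔT = 0.714×12.5×(1010−556) = 4040 J.
Q = ΔU + W = nCpΔT = 6740 J.
State after step 1: P = 387 kPa, V = 15.5 L, T = 1010 K.
Step 2 — Adiabatic: T₂/T₁ = (P₂/P₁)^((γ−1)/γ) ⇒ T₂ = 1010×(0.328)^0.400 = 647 K; V₂ = 30.2 L.
ΔU = nCvΔT = 0.714×12.5×(647−1010) = -3230 J.
Q = 0 for an adiabatic process, so W = −ΔU = 3230 J.
Net over both steps: W = 5930 J, Q = 6740 J, ΔU = 809 J.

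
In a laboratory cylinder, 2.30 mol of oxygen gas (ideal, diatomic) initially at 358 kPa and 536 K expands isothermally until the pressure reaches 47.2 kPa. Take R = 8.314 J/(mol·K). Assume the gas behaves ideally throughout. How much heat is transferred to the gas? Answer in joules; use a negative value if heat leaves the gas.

V₁ = nRT₁/P₁ = 2.30×8.314×536/358 = 28.6 L.
Isothermal: T stays 536 K; PV = const ⇒ V₂ = 217 L, P₂ = 47.2 kPa.
ΔU = 0 (ideal gas, T constant).
W = nRT ln(V₂/V₁) = 2.30×8.314×536×ln(7.58) = 20800 J.
Q = ΔU + W = 20800 J.

20800 J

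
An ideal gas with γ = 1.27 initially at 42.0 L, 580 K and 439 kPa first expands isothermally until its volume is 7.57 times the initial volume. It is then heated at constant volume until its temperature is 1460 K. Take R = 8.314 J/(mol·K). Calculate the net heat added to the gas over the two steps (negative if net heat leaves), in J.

141000 J

n = P₁V₁/(RT₁) = 439×42.0/(8.314×580) = 3.82 mol.
Step 1 — Isothermal: T stays 580 K; PV = const ⇒ V₂ = 318 L, P₂ = 58.0 kPa.
ΔU = 0 (ideal gas, T constant).
W = nRT ln(V₂/V₁) = 3.82×8.314×580×ln(7.57) = 37300 J.
Q = ΔU + W = 37300 J.
State after step 1: P = 58.0 kPa, V = 318 L, T = 580 K.
Step 2 — Isochoric: V stays 318 L; P/T = const ⇒ T₂ = 1460 K, P₂ = 146 kPa.
W = 0 (no volume change).
ΔU = nCvΔT = 3.82×30.8×(1460−580) = 104000 J.
Q = ΔU = 104000 J.
Net over both steps: W = 37300 J, Q = 141000 J, ΔU = 104000 J.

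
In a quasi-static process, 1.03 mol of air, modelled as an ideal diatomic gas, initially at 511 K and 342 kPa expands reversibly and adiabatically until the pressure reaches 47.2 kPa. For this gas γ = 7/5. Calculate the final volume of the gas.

52.6 L

V₁ = nRT₁/P₁ = 1.03×8.314×511/342 = 12.8 L.
Adiabatic: T₂/T₁ = (P₂/P₁)^((γ−1)/γ) ⇒ T₂ = 511×(0.138)^0.286 = 290 K; V₂ = 52.6 L.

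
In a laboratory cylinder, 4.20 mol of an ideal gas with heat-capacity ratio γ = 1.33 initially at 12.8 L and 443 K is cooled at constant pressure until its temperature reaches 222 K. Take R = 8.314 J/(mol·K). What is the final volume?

6.41 L

P₁ = nRT₁/V₁ = 4.20×8.314×443/12.8 = 1210 kPa.
Isobaric: P stays 1210 kPa; V/T = const ⇒ T₂ = 222 K, V₂ = 6.41 L.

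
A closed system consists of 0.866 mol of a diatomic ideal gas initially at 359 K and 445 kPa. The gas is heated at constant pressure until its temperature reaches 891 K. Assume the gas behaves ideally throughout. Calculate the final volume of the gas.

14.4 L

V₁ = nRT₁/P₁ = 0.866×8.314×359/445 = 5.81 L.
Isobaric: P stays 445 kPa; V/T = const ⇒ T₂ = 891 K, V₂ = 14.4 L.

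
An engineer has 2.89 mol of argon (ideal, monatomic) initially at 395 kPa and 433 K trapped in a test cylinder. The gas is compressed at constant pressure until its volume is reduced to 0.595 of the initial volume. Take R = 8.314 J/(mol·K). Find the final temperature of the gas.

V₁ = nRT₁/P₁ = 2.89×8.314×433/395 = 26.3 L.
Isobaric: P stays 395 kPa; V/T = const ⇒ T₂ = 258 K, V₂ = 15.7 L.

258 K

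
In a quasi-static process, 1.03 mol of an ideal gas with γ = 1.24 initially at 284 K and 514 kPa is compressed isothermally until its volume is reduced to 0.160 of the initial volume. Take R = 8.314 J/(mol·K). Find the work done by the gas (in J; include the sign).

-4460 J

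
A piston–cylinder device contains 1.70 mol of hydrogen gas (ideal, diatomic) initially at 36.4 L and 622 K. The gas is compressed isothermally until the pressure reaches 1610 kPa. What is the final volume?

P₁ = nRT₁/V₁ = 1.70×8.314×622/36.4 = 242 kPa.
Isothermal: T stays 622 K; PV = const ⇒ V₂ = 5.46 L, P₂ = 1610 kPa.

5.46 L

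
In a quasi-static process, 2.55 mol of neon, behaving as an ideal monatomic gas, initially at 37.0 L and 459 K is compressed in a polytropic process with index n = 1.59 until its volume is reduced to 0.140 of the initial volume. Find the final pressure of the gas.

P₁ = nRT₁/V₁ = 2.55×8.314×459/37.0 = 263 kPa.
Polytropic n=1.59: T₂ = T₁(V₁/V₂)^(n−1) = 459×(7.14)^0.59 = 1460 K; P₂ = P₁(V₁/V₂)^n = 5990 kPa.

5990 kPa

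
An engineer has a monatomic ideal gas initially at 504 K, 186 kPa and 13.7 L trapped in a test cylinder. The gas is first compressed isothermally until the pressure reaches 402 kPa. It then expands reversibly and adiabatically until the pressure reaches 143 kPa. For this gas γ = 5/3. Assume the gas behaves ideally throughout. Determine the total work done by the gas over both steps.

n = P₁V₁/(RT₁) = 186×13.7/(8.314×504) = 0.608 mol.
Step 1 — Isothermal: T stays 504 K; PV = const ⇒ V₂ = 6.34 L, P₂ = 402 kPa.
ΔU = 0 (ideal gas, T constant).
W = nRT ln(V₂/V₁) = 0.608×8.314×504×ln(0.463) = -1960 J.
Q = ΔU + W = -1960 J.
State after step 1: P = 402 kPa, V = 6.34 L, T = 504 K.
Step 2 — Adiabatic: T₂/T₁ = (P₂/P₁)^((γ−1)/γ) ⇒ T₂ = 504×(0.356)^0.400 = 333 K; V₂ = 11.8 L.
ΔU = nCvΔT = 0.608×12.5×(333−504) = -1290 J.
Q = 0 for an adiabatic process, so W = −ΔU = 1290 J.
Net over both steps: W = -670 J, Q = -1960 J, ΔU = -1290 J.

-670 J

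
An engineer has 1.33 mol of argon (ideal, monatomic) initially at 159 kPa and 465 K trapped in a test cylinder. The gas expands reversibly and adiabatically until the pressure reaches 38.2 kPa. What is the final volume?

V₁ = nRT₁/P₁ = 1.33×8.314×465/159 = 32.3 L.
Adiabatic: T₂/T₁ = (P₂/P₁)^((γ−1)/γ) ⇒ T₂ = 465×(0.240)^0.400 = 263 K; V₂ = 76.1 L.

76.1 L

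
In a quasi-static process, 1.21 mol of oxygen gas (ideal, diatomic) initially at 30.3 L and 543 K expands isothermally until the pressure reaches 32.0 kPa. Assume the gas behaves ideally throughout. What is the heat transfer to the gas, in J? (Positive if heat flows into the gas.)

P₁ = nRT₁/V₁ = 1.21×8.314×543/30.3 = 180 kPa.
Isothermal: T stays 543 K; PV = const ⇒ V₂ = 171 L, P₂ = 32.0 kPa.
ΔU = 0 (ideal gas, T constant).
W = nRT ln(V₂/V₁) = 1.21×8.314×543×ln(5.63) = 9440 J.
Q = ΔU + W = 9440 J.

9440 J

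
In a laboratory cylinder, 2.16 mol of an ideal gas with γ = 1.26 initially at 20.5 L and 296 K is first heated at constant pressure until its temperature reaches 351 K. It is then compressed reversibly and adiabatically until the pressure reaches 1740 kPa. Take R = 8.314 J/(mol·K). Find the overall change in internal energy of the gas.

P₁ = nRT₁/V₁ = 2.16×8.314×296/20.5 = 259 kPa.
Step 1 — Isobaric: P stays 259 kPa; V/T = const ⇒ T₂ = 351 K, V₂ = 24.3 L.
W = PΔV = 259×(24.3−20.5) kPa·L = 988 J.
ΔU = nCvΔT = 2.16×32.0×(351−296) = 3800 J.
Q = ΔU + W = nCpΔT = 4790 J.
State after step 1: P = 259 kPa, V = 24.3 L, T = 351 K.
Step 2 — Adiabatic: T₂/T₁ = (P₂/P₁)^((γ−1)/γ) ⇒ T₂ = 351×(6.71)^0.206 = 520 K; V₂ = 5.37 L.
ΔU = nCvΔT = 2.16×32.0×(520−351) = 11700 J.
Q = 0 for an adiabatic process, so W = −ΔU = -11700 J.
Net over both steps: W = -10700 J, Q = 4790 J, ΔU = 15500 J.

15500 J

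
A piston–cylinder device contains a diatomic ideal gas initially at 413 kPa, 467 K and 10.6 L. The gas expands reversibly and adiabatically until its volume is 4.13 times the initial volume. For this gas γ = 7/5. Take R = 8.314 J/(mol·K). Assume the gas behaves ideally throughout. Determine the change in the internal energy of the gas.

n = P₁V₁/(RT₁) = 413×10.6/(8.314×467) = 1.13 mol.
Adiabatic: TV^(γ−1) = const ⇒ T₂ = 467×(0.242)^0.400 = 265 K; PV^γ = const ⇒ P₂ = 56.7 kPa.
For an ideal gas ΔU = nCvΔT with Cv = (5/2)R = 20.8 J/(mol·K).
ΔU = 1.13×20.8×(265−467) = -4740 J.

-4740 J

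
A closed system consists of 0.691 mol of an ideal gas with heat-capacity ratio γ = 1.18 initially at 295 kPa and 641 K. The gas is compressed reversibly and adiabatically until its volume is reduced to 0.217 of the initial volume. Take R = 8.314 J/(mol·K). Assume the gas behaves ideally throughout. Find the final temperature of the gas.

844 K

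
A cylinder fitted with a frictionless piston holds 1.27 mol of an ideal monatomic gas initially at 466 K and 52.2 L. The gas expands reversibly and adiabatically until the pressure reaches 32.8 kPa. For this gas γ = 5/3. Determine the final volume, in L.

98.3 L

P₁ = nRT₁/V₁ = 1.27×8.314×466/52.2 = 94.3 kPa.
Adiabatic: T₂/T₁ = (P₂/P₁)^((γ−1)/γ) ⇒ T₂ = 466×(0.348)^0.400 = 305 K; V₂ = 98.3 L.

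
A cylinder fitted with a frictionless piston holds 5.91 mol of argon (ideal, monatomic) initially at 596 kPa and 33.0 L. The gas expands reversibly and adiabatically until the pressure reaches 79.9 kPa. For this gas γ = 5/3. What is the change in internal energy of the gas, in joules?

-16300 J

T₁ = P₁V₁/(nR) = 596×33.0/(5.91×8.314) = 400 K.
Adiabatic: T₂/T₁ = (P₂/P₁)^((γ−1)/γ) ⇒ T₂ = 400×(0.134)^0.400 = 179 K; V₂ = 110 L.
For an ideal gas ΔU = nCvΔT with Cv = (3/2)R = 12.5 J/(mol·K).
ΔU = 5.91×12.5×(179−400) = -16300 J.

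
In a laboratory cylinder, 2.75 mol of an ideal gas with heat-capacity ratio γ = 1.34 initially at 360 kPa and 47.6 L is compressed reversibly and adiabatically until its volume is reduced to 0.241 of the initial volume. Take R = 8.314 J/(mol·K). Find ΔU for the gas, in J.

31400 J

T₁ = P₁V₁/(nR) = 360×47.6/(2.75×8.314) = 749 K.
Adiabatic: TV^(γ−1) = const ⇒ T₂ = 749×(4.15)^0.340 = 1220 K; PV^γ = const ⇒ P₂ = 2420 kPa.
For an ideal gas ΔU = nCvΔT with Cv = R/(γ−1) = 24.5 J/(mol·K).
ΔU = 2.75×24.5×(1220−749) = 31400 J.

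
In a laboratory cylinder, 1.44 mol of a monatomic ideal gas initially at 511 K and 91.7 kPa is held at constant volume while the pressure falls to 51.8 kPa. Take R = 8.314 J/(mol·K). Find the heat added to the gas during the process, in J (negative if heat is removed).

-3990 J

V₁ = nRT₁/P₁ = 1.44×8.314×511/91.7 = 66.7 L.
Isochoric: V stays 66.7 L; P/T = const ⇒ T₂ = 289 K, P₂ = 51.8 kPa.
W = 0 (no volume change).
ΔU = nCvΔT = 1.44×12.5×(289−511) = -3990 J.
Q = ΔU = -3990 J.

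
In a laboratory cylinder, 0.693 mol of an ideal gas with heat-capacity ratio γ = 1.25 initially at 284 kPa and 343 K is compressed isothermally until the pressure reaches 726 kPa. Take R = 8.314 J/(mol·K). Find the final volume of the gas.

2.72 L

V₁ = nRT₁/P₁ = 0.693×8.314×343/284 = 6.96 L.
Isothermal: T stays 343 K; PV = const ⇒ V₂ = 2.72 L, P₂ = 726 kPa.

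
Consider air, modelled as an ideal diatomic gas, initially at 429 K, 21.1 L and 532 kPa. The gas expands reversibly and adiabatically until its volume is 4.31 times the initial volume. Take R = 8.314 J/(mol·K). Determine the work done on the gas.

n = P₁V₁/(RT₁) = 532×21.1/(8.314×429) = 3.15 mol.
Adiabatic: TV^(γ−1) = const ⇒ T₂ = 429×(0.232)^0.400 = 239 K; PV^γ = const ⇒ P₂ = 68.8 kPa.
ΔU = nCvΔT = 3.15×20.8×(239−429) = -12400 J.
Q = 0 for an adiabatic process, so W = −ΔU = 12400 J.
Work done on the gas = −W_by = -12400 J.

-12400 J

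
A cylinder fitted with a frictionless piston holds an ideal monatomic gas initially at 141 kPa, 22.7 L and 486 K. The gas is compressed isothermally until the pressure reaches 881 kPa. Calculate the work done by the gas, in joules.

n = P₁V₁/(RT₁) = 141×22.7/(8.314×486) = 0.792 mol.
Isothermal: T stays 486 K; PV = const ⇒ V₂ = 3.63 L, P₂ = 881 kPa.
W = nRT ln(V₂/V₁) = 0.792×8.314×486×ln(0.160) = -5860 J.

-5860 J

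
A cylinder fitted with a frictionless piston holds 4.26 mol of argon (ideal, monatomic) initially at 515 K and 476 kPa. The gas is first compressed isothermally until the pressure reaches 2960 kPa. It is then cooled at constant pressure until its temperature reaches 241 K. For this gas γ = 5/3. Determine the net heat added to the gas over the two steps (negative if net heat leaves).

-57600 J

V₁ = nRT₁/P₁ = 4.26×8.314×515/476 = 38.3 L.
Step 1 — Isothermal: T stays 515 K; PV = const ⇒ V₂ = 6.16 L, P₂ = 2960 kPa.
ΔU = 0 (ideal gas, T constant).
W = nRT ln(V₂/V₁) = 4.26×8.314×515×ln(0.161) = -33300 J.
Q = ΔU + W = -33300 J.
State after step 1: P = 2960 kPa, V = 6.16 L, T = 515 K.
Step 2 — Isobaric: P stays 2960 kPa; V/T = const ⇒ T₂ = 241 K, V₂ = 2.88 L.
W = PΔV = 2960×(2.88−6.16) kPa·L = -9700 J.
ΔU = nCvΔT = 4.26×12.5×(241−515) = -14600 J.
Q = ΔU + W = nCpΔT = -24300 J.
Net over both steps: W = -43000 J, Q = -57600 J, ΔU = -14600 J.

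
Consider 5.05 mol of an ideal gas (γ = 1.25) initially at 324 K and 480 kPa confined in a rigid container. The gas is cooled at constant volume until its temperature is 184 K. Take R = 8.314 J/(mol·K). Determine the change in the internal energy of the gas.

-23500 J

V₁ = nRT₁/P₁ = 5.05×8.314×324/480 = 28.3 L.
Isochoric: V stays 28.3 L; P/T = const ⇒ T₂ = 184 K, P₂ = 273 kPa.
For an ideal gas ΔU = nCvΔT with Cv = R/(γ−1) = 33.3 J/(mol·K).
ΔU = 5.05×33.3×(184−324) = -23500 J.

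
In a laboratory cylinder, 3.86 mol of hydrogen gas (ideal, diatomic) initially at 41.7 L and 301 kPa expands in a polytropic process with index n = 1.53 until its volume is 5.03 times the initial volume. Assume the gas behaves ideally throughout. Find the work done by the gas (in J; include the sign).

13600 J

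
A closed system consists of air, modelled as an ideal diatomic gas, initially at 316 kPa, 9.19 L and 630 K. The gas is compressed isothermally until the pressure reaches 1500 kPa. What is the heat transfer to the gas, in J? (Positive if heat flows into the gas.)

n = P₁V₁/(RT₁) = 316×9.19/(8.314×630) = 0.554 mol.
Isothermal: T stays 630 K; PV = const ⇒ V₂ = 1.94 L, P₂ = 1500 kPa.
ΔU = 0 (ideal gas, T constant).
W = nRT ln(V₂/V₁) = 0.554×8.314×630×ln(0.211) = -4520 J.
Q = ΔU + W = -4520 J.

-4520 J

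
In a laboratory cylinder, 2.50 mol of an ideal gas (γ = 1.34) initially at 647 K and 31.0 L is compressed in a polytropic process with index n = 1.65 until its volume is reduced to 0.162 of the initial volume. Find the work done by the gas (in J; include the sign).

-46900 J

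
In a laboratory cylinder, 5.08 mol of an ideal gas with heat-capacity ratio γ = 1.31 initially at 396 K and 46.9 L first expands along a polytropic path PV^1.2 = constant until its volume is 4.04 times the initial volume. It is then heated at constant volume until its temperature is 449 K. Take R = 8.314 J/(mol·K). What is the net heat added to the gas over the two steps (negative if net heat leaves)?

P₁ = nRT₁/V₁ = 5.08×8.314×396/46.9 = 357 kPa.
Step 1 — Polytropic n=1.2: T₂ = T₁(V₁/V₂)^(n−1) = 396×(0.248)^0.20 = 300 K; P₂ = P₁(V₁/V₂)^n = 66.8 kPa.
W = (P₁V₁−P₂V₂)/(n−1) = (357×46.9−66.8×189)/0.20 = 20400 J.
ΔU = nCvΔT = 5.08×26.8×(300−396) = -13100 J.
Q = ΔU + W = 7230 J.
State after step 1: P = 66.8 kPa, V = 189 L, T = 300 K.
Step 2 — Isochoric: V stays 189 L; P/T = const ⇒ T₂ = 449 K, P₂ = 100 kPa.
W = 0 (no volume change).
ΔU = nCvΔT = 5.08×26.8×(449−300) = 20400 J.
Q = ΔU = 20400 J.
Net over both steps: W = 20400 J, Q = 27600 J, ΔU = 7220 J.

27600 J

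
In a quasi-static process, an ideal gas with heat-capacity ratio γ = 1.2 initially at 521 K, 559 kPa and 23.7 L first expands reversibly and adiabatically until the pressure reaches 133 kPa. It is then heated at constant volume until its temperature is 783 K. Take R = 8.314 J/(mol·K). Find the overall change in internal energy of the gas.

n = P₁V₁/(RT₁) = 559×23.7/(8.314×521) = 3.06 mol.
Step 1 — Adiabatic: T₂/T₁ = (P₂/P₁)^((γ−1)/γ) ⇒ T₂ = 521×(0.238)^0.167 = 410 K; V₂ = 78.4 L.
ΔU = nCvΔT = 3.06×41.6×(410−521) = -14100 J.
Q = 0 for an adiabatic process, so W = −ΔU = 14100 J.
State after step 1: P = 133 kPa, V = 78.4 L, T = 410 K.
Step 2 — Isochoric: V stays 78.4 L; P/T = const ⇒ T₂ = 783 K, P₂ = 254 kPa.
W = 0 (no volume change).
ΔU = nCvΔT = 3.06×41.6×(783−410) = 47400 J.
Q = ΔU = 47400 J.
Net over both steps: W = 14100 J, Q = 47400 J, ΔU = 33300 J.

33300 J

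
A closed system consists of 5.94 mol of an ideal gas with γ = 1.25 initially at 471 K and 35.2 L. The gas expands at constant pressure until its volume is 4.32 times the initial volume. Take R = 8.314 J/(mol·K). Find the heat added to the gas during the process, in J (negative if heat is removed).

P₁ = nRT₁/V₁ = 5.94×8.314×471/35.2 = 661 kPa.
Isobaric: P stays 661 kPa; V/T = const ⇒ T₂ = 2030 K, V₂ = 152 L.
W = PΔV = 661×(152−35.2) kPa·L = 77200 J.
ΔU = nCvΔT = 5.94×33.3×(2030−471) = 309000 J.
Q = ΔU + W = nCpΔT = 386000 J.

386000 J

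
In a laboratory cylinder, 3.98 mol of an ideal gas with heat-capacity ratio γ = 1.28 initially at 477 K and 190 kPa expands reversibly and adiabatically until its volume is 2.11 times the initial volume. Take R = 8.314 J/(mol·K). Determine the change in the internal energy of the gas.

-10600 J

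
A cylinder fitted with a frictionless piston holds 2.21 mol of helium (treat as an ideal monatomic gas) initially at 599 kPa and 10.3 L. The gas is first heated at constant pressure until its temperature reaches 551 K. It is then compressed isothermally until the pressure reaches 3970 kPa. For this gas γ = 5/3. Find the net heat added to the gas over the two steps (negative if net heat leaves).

T₁ = P₁V₁/(nR) = 599×10.3/(2.21×8.314) = 336 K.
Step 1 — Isobaric: P stays 599 kPa; V/T = const ⇒ T₂ = 551 K, V₂ = 16.9 L.
W = PΔV = 599×(16.9−10.3) kPa·L = 3950 J.
ΔU = nCvΔT = 2.21×12.5×(551−336) = 5930 J.
Q = ΔU + W = nCpΔT = 9890 J.
State after step 1: P = 599 kPa, V = 16.9 L, T = 551 K.
Step 2 — Isothermal: T stays 551 K; PV = const ⇒ V₂ = 2.55 L, P₂ = 3970 kPa.
ΔU = 0 (ideal gas, T constant).
W = nRT ln(V₂/V₁) = 2.21×8.314×551×ln(0.151) = -19100 J.
Q = ΔU + W = -19100 J.
Net over both steps: W = -15200 J, Q = -9260 J, ΔU = 5930 J.

-9260 J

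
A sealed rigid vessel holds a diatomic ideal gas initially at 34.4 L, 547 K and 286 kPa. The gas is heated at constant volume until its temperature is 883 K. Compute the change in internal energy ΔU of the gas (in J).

n = P₁V₁/(RT₁) = 286×34.4/(8.314×547) = 2.16 mol.
Isochoric: V stays 34.4 L; P/T = const ⇒ T₂ = 883 K, P₂ = 462 kPa.
For an ideal gas ΔU = nCvΔT with Cv = (5/2)R = 20.8 J/(mol·K).
ΔU = 2.16×20.8×(883−547) = 15100 J.

15100 J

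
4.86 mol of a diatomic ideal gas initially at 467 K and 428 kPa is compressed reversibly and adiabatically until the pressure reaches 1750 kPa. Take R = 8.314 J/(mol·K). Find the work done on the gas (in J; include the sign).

V₁ = nRT₁/P₁ = 4.86×8.314×467/428 = 44.1 L.
Adiabatic: T₂/T₁ = (P₂/P₁)^((γ−1)/γ) ⇒ T₂ = 467×(4.09)^0.286 = 698 K; V₂ = 16.1 L.
ΔU = nCvΔT = 4.86×20.8×(698−467) = 23400 J.
Q = 0 for an adiabatic process, so W = −ΔU = -23400 J.
Work done on the gas = −W_by = 23400 J.

23400 J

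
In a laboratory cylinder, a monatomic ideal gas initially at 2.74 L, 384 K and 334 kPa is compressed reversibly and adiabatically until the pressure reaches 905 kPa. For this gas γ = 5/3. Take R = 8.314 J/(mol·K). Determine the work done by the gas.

n = P₁V₁/(RT₁) = 334×2.74/(8.314×384) = 0.287 mol.
Adiabatic: T₂/T₁ = (P₂/P₁)^((γ−1)/γ) ⇒ T₂ = 384×(2.71)^0.400 = 572 K; V₂ = 1.51 L.
ΔU = nCvΔT = 0.287×12.5×(572−384) = 673 J.
Q = 0 for an adiabatic process, so W = −ΔU = -673 J.

-673 J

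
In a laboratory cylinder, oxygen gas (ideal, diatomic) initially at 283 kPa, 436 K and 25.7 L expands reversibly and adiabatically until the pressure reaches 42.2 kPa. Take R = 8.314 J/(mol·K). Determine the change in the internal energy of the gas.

-7630 J

n = P₁V₁/(RT₁) = 283×25.7/(8.314×436) = 2.01 mol.
Adiabatic: T₂/T₁ = (P₂/P₁)^((γ−1)/γ) ⇒ T₂ = 436×(0.149)^0.286 = 253 K; V₂ = 100 L.
For an ideal gas ΔU = nCvΔT with Cv = (5/2)R = 20.8 J/(mol·K).
ΔU = 2.01×20.8×(253−436) = -7630 J.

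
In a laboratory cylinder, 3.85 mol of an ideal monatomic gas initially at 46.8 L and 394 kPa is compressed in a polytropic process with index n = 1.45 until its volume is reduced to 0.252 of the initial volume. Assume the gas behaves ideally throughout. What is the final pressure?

T₁ = P₁V₁/(nR) = 394×46.8/(3.85×8.314) = 576 K.
Polytropic n=1.45: T₂ = T₁(V₁/V₂)^(n−1) = 576×(3.97)^0.45 = 1070 K; P₂ = P₁(V₁/V₂)^n = 2910 kPa.

2910 kPa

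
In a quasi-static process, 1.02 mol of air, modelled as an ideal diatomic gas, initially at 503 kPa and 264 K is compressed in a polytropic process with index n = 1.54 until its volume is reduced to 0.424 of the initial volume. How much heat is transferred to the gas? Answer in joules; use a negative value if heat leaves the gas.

855 J

V₁ = nRT₁/P₁ = 1.02×8.314×264/503 = 4.45 L.
Polytropic n=1.54: T₂ = T₁(V₁/V₂)^(n−1) = 264×(2.36)^0.54 = 420 K; P₂ = P₁(V₁/V₂)^n = 1890 kPa.
W = (P₁V₁−P₂V₂)/(n−1) = (503×4.45−1890×1.89)/0.54 = -2440 J.
ΔU = nCvΔT = 1.02×20.8×(420−264) = 3300 J.
Q = ΔU + W = 855 J.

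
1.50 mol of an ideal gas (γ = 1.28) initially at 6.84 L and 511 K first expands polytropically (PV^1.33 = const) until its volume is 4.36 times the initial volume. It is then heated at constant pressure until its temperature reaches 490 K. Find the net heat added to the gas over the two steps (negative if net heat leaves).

8690 J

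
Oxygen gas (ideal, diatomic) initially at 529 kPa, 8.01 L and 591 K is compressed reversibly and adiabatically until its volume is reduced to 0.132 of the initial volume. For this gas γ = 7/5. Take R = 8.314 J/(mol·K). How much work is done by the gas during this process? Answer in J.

n = P₁V₁/(RT₁) = 529×8.01/(8.314×591) = 0.862 mol.
Adiabatic: TV^(γ−1) = const ⇒ T₂ = 591×(7.58)^0.400 = 1330 K; PV^γ = const ⇒ P₂ = 9010 kPa.
ΔU = nCvΔT = 0.862×20.8×(1330−591) = 13200 J.
Q = 0 for an adiabatic process, so W = −ΔU = -13200 J.

-13200 J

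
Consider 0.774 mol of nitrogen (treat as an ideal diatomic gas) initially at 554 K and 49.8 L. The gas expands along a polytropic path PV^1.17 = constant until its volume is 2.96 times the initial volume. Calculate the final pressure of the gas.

20.1 kPa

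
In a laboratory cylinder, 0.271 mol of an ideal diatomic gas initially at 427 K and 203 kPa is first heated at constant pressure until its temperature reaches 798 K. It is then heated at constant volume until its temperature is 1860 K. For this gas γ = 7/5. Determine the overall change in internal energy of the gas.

V₁ = nRT₁/P₁ = 0.271×8.314×427/203 = 4.74 L.
Step 1 — Isobaric: P stays 203 kPa; V/T = const ⇒ T₂ = 798 K, V₂ = 8.86 L.
W = PΔV = 203×(8.86−4.74) kPa·L = 836 J.
ΔU = nCvΔT = 0.271×20.8×(798−427) = 2090 J.
Q = ΔU + W = nCpΔT = 2930 J.
State after step 1: P = 203 kPa, V = 8.86 L, T = 798 K.
Step 2 — Isochoric: V stays 8.86 L; P/T = const ⇒ T₂ = 1860 K, P₂ = 473 kPa.
W = 0 (no volume change).
ΔU = nCvΔT = 0.271×20.8×(1860−798) = 5980 J.
Q = ΔU = 5980 J.
Net over both steps: W = 836 J, Q = 8910 J, ΔU = 8070 J.

8070 J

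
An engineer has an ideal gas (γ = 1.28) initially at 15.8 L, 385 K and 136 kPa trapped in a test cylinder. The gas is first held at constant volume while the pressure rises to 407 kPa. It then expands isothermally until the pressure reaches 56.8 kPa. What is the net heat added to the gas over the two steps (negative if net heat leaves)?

n = P₁V₁/(RT₁) = 136×15.8/(8.314×385) = 0.671 mol.
Step 1 — Isochoric: V stays 15.8 L; P/T = const ⇒ T₂ = 1150 K, P₂ = 407 kPa.
W = 0 (no volume change).
ΔU = nCvΔT = 0.671×29.7×(1150−385) = 15300 J.
Q = ΔU = 15300 J.
State after step 1: P = 407 kPa, V = 15.8 L, T = 1150 K.
Step 2 — Isothermal: T stays 1150 K; PV = const ⇒ V₂ = 113 L, P₂ = 56.8 kPa.
ΔU = 0 (ideal gas, T constant).
W = nRT ln(V₂/V₁) = 0.671×8.314×1150×ln(7.17) = 12700 J.
Q = ΔU + W = 12700 J.
Net over both steps: W = 12700 J, Q = 28000 J, ΔU = 15300 J.

28000 J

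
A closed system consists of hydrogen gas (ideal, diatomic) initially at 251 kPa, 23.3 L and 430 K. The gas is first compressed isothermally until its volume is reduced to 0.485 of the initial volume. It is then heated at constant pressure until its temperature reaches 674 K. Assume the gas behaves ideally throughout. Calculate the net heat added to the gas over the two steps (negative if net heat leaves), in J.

n = P₁V₁/(RT₁) = 251×23.3/(8.314×430) = 1.64 mol.
Step 1 — Isothermal: T stays 430 K; PV = const ⇒ V₂ = 11.3 L, P₂ = 518 kPa.
ΔU = 0 (ideal gas, T constant).
W = nRT ln(V₂/V₁) = 1.64×8.314×430×ln(0.485) = -4230 J.
Q = ΔU + W = -4230 J.
State after step 1: P = 518 kPa, V = 11.3 L, T = 430 K.
Step 2 — Isobaric: P stays 518 kPa; V/T = const ⇒ T₂ = 674 K, V₂ = 17.7 L.
W = PΔV = 518×(17.7−11.3) kPa·L = 3320 J.
ΔU = nCvΔT = 1.64×20.8×(674−430) = 8300 J.
Q = ΔU + W = nCpΔT = 11600 J.
Net over both steps: W = -913 J, Q = 7380 J, ΔU = 8300 J.

7380 J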